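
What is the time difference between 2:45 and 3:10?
From 2:45 to 3:10:
(3 x 60 + 10) - (2 x 60 + 45) = 190 - 165 = 25 minutes
= 25 minutes

Final answer: 25 minutes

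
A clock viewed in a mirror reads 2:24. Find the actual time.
Reflection across the vertical (12-6) axis maps a hand at angle A degrees to (360 - A) degrees, which sends a reading of T minutes past 12:00 to (720 - T) minutes past 12:00.
Mirror reads 2:24 = 144 minutes past 12:00.
Actual time: (720 - 144) mod 720 = 576 minutes = 9:36.

Final answer: 9:36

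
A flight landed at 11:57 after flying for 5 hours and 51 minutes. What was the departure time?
Starting time: 11:57 = 717 total minutes past 12:00
Subtracting: 5 hours and 51 minutes = 351 minutes
717 - 351 = 366 minutes
= 6 hours and 6 minutes past 12:00 = 6:06

Final answer: 6:06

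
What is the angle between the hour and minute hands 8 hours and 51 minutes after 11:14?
First find the time 8 hours and 51 minutes after 11:14.
Total minutes: 11 x 60 + 14 + 8 x 60 + 51 = 1205.
1205 mod 720 = 485 minutes = 8:05.
Now compute the angle at 8:05:
Hour hand: 8 x 30 + 5 x 0.5 = 242.5 degrees
Minute hand: 5 x 6 = 30 degrees
Difference: |242.5 - 30| = 212.5 degrees
Smaller angle: 360 - 212.5 = 147.5 degrees

Final answer: 147.5 degrees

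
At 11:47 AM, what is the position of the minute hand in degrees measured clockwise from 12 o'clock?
The minute hand moves 6 degrees per minute.
At 11:47: 47 x 6 = 282 degrees

Final answer: 282 degrees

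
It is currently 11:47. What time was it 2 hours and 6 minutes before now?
Starting time: 11:47 = 707 total minutes past 12:00
Subtracting: 2 hours and 6 minutes = 126 minutes
707 - 126 = 581 minutes
= 9 hours and 41 minutes past 12:00 = 9:41

Final answer: 9:41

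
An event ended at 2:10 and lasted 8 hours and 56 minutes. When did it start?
Starting time: 2:10 = 130 total minutes past 12:00
Subtracting: 8 hours and 56 minutes = 536 minutes
130 - 536 = -406 (negative, add 12 hours = 720) = 314 minutes
= 5 hours and 14 minutes past 12:00 = 5:14

Final answer: 5:14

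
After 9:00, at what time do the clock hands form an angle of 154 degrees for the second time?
At t minutes past 9:00, the hour hand is at 30 x 9 + 0.5t degrees and the minute hand is at 6t degrees.
The smaller angle between them is 154 degrees when |30H - 5.5t| = 154 or |30H - 5.5t| = 206.
With H = 9, solve 30 x 9 - 5.5t = +/- target for each target:
  t = (30 x 9 - 154) / 5.5 = 21.09
  t = (30 x 9 + 154) / 5.5 = 77.09 (outside (0, 60))
  t = (30 x 9 - 206) / 5.5 = 11.64
  t = (30 x 9 + 206) / 5.5 = 86.55 (outside (0, 60))
Valid solutions in (0, 60): {11.64, 21.09} minutes.
The second occurrence is t = 21.09 minutes.
The hands form a 154-degree angle at 21.09 minutes past 9:00.

Final answer: 21.09 minutes past 9:00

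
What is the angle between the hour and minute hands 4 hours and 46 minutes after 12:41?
First find the time 4 hours and 46 minutes after 12:41.
Total minutes: 12 x 60 + 41 + 4 x 60 + 46 = 1047.
1047 mod 720 = 327 minutes = 5:27.
Now compute the angle at 5:27:
Hour hand: 5 x 30 + 27 x 0.5 = 163.5 degrees
Minute hand: 27 x 6 = 162 degrees
Difference: |163.5 - 162| = 1.5 degrees
The angle is 1.5 degrees

Final answer: 1.5 degrees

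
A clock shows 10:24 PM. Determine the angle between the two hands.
Hour hand position: 10 x 30 + 24 x 0.5 = 312 degrees
Minute hand position: 24 x 6 = 144 degrees
Difference: |312 - 144| = 168 degrees
The angle between the hands is 168 degrees

Final answer: 168 degrees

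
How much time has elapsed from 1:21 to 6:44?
From 1:21 to 6:44:
(6 x 60 + 44) - (1 x 60 + 21) = 404 - 81 = 323 minutes
= 5 hours and 23 minutes

Final answer: 5 hours and 23 minutes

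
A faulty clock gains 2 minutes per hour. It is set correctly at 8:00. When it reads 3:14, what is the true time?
For every 60 true minutes, the faulty clock advances 62 minutes, so 1 faulty-clock minute corresponds to 60/62 true minutes.
From 8:00 to 3:14 on the faulty dial is 434 minutes.
True elapsed: 434 x 60/62 = 420 minutes = 7 hours.
True time: 8:00 + 7 hours = 3:00.

Final answer: 3:00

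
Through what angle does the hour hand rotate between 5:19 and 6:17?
The hour hand moves 0.5 degrees per minute.
Time elapsed: 6:17 - 5:19 = 58 minutes
Angular displacement: 58 x 0.5 = 29 degrees

Final answer: 29 degrees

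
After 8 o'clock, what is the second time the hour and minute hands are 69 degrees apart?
At t minutes past 8:00, the hour hand is at 30 x 8 + 0.5t degrees and the minute hand is at 6t degrees.
The smaller angle between them is 69 degrees when |30H - 5.5t| = 69 or |30H - 5.5t| = 291.
With H = 8, solve 30 x 8 - 5.5t = +/- target for each target:
  t = (30 x 8 - 69) / 5.5 = 31.09
  t = (30 x 8 + 69) / 5.5 = 56.18
  t = (30 x 8 - 291) / 5.5 = -9.27 (outside (0, 60))
  t = (30 x 8 + 291) / 5.5 = 96.55 (outside (0, 60))
Valid solutions in (0, 60): {31.09, 56.18} minutes.
The second occurrence is t = 56.18 minutes.
The hands form a 69-degree angle at 56.18 minutes past 8:00.

Final answer: 56.18 minutes past 8:00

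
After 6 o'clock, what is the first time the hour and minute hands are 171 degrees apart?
At t minutes past 6:00, the hour hand is at 30 x 6 + 0.5t degrees and the minute hand is at 6t degrees.
The smaller angle between them is 171 degrees when |30H - 5.5t| = 171 or |30H - 5.5t| = 189.
With H = 6, solve 30 x 6 - 5.5t = +/- target for each target:
  t = (30 x 6 - 171) / 5.5 = 1.64
  t = (30 x 6 + 171) / 5.5 = 63.82 (outside (0, 60))
  t = (30 x 6 - 189) / 5.5 = -1.64 (outside (0, 60))
  t = (30 x 6 + 189) / 5.5 = 67.09 (outside (0, 60))
Valid solutions in (0, 60): {1.64} minutes.
The first occurrence is t = 1.64 minutes.
The hands form a 171-degree angle at 1.64 minutes past 6:00.

Final answer: 1.64 minutes past 6:00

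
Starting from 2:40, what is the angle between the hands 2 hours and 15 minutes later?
First find the time 2 hours and 15 minutes after 2:40.
Total minutes: 2 x 60 + 40 + 2 x 60 + 15 = 295.
295 mod 720 = 295 minutes = 4:55.
Now compute the angle at 4:55:
Hour hand: 4 x 30 + 55 x 0.5 = 147.5 degrees
Minute hand: 55 x 6 = 330 degrees
Difference: |147.5 - 330| = 182.5 degrees
Smaller angle: 360 - 182.5 = 177.5 degrees

Final answer: 177.5 degrees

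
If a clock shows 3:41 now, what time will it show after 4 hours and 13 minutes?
Starting time: 3:41
Adding 13 minutes to 41 minutes: 41 + 13 = 54 minutes
Adding 4 hours: 3 + 4 = 7
Final time: 7:54

Final answer: 7:54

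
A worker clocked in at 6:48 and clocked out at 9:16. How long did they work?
From 6:48 to 9:16:
(9 x 60 + 16) - (6 x 60 + 48) = 556 - 408 = 148 minutes
= 2 hours and 28 minutes

Final answer: 2 hours and 28 minutes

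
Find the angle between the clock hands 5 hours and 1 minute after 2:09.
First find the time 5 hours and 1 minute after 2:09.
Total minutes: 2 x 60 + 9 + 5 x 60 + 1 = 430.
430 mod 720 = 430 minutes = 7:10.
Now compute the angle at 7:10:
Hour hand: 7 x 30 + 10 x 0.5 = 215 degrees
Minute hand: 10 x 6 = 60 degrees
Difference: |215 - 60| = 155 degrees
The angle is 155 degrees

Final answer: 155 degrees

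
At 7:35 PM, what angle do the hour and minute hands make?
Hour hand position: 7 x 30 + 35 x 0.5 = 227.5 degrees
Minute hand position: 35 x 6 = 210 degrees
Difference: |227.5 - 210| = 17.5 degrees
The angle between the hands is 17.5 degrees

Final answer: 17.5 degrees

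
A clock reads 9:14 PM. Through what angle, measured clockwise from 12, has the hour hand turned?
The hour hand moves 30 degrees per hour and 0.5 degrees per minute.
At 9:14: (9) x 30 + 14 x 0.5 = 270 + 7 = 277 degrees

Final answer: 277 degrees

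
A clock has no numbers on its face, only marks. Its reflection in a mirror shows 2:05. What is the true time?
Reflection across the vertical (12-6) axis maps a hand at angle A degrees to (360 - A) degrees, which sends a reading of T minutes past 12:00 to (720 - T) minutes past 12:00.
Mirror reads 2:05 = 125 minutes past 12:00.
Actual time: (720 - 125) mod 720 = 595 minutes = 9:55.

Final answer: 9:55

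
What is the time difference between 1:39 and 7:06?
From 1:39 to 7:06:
(7 x 60 + 6) - (1 x 60 + 39) = 426 - 99 = 327 minutes
= 5 hours and 27 minutes

Final answer: 5 hours and 27 minutes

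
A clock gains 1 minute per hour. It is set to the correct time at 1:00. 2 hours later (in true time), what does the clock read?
For every 60 true minutes, the faulty clock advances 60 + 1 = 61 minutes.
True elapsed: 2 hours = 120 minutes.
Faulty clock advances: 120 x 61/60 = 122 minutes (drift: 2 minutes ahead).
Shown time: 1:00 + 122 minutes = 3:02.

Final answer: 3:02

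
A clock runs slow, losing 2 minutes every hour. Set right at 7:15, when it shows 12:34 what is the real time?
For every 60 true minutes, the faulty clock advances 58 minutes, so 1 faulty-clock minute corresponds to 60/58 true minutes.
From 7:15 to 12:34 on the faulty dial is 319 minutes.
True elapsed: 319 x 60/58 = 330 minutes = 5 hours and 30 minutes.
True time: 7:15 + 5 hours and 30 minutes = 12:45.

Final answer: 12:45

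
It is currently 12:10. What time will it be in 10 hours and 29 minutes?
Starting time: 12:10
Adding 29 minutes to 10 minutes: 10 + 29 = 39 minutes
Adding 10 hours: 12 + 10 = 22 - 12 = 10
Final time: 10:39

Final answer: 10:39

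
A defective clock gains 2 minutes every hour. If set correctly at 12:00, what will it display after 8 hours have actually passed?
For every 60 true minutes, the faulty clock advances 60 + 2 = 62 minutes.
True elapsed: 8 hours = 480 minutes.
Faulty clock advances: 480 x 62/60 = 496 minutes (drift: 16 minutes ahead).
Shown time: 12:00 + 496 minutes = 8:16.

Final answer: 8:16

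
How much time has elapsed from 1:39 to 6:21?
From 1:39 to 6:21:
(6 x 60 + 21) - (1 x 60 + 39) = 381 - 99 = 282 minutes
= 4 hours and 42 minutes

Final answer: 4 hours and 42 minutes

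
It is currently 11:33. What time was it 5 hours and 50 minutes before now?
Starting time: 11:33 = 693 total minutes past 12:00
Subtracting: 5 hours and 50 minutes = 350 minutes
693 - 350 = 343 minutes
= 5 hours and 43 minutes past 12:00 = 5:43

Final answer: 5:43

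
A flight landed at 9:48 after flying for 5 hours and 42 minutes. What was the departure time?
Starting time: 9:48 = 588 total minutes past 12:00
Subtracting: 5 hours and 42 minutes = 342 minutes
588 - 342 = 246 minutes
= 4 hours and 6 minutes past 12:00 = 4:06

Final answer: 4:06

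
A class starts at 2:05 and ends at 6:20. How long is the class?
From 2:05 to 6:20:
(6 x 60 + 20) - (2 x 60 + 5) = 380 - 125 = 255 minutes
= 4 hours and 15 minutes

Final answer: 4 hours and 15 minutes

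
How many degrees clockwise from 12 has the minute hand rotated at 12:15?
The minute hand moves 6 degrees per minute.
At 12:15: 15 x 6 = 90 degrees

Final answer: 90 degrees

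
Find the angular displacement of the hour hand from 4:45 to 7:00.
The hour hand moves 0.5 degrees per minute.
Time elapsed: 7:00 - 4:45 = 135 minutes
Angular displacement: 135 x 0.5 = 67.5 degrees

Final answer: 67.5 degrees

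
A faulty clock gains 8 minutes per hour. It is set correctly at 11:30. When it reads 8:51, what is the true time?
For every 60 true minutes, the faulty clock advances 68 minutes, so 1 faulty-clock minute corresponds to 60/68 true minutes.
From 11:30 to 8:51 on the faulty dial is 561 minutes.
True elapsed: 561 x 60/68 = 495 minutes = 8 hours and 15 minutes.
True time: 11:30 + 8 hours and 15 minutes = 7:45.

Final answer: 7:45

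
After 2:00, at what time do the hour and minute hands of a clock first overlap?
The minute hand gains 5.5 degrees per minute on the hour hand.
At 2:00, the hour hand is at 60 degrees and the minute hand is at 0 degrees.
The gap is 60 degrees. Time to close: 60/5.5 = 60 x 2/11 = 10.91 minutes.
The hands overlap at 10.91 minutes past 2:00.

Final answer: 10.91 minutes past 2:00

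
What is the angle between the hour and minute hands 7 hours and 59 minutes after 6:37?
First find the time 7 hours and 59 minutes after 6:37.
Total minutes: 6 x 60 + 37 + 7 x 60 + 59 = 876.
876 mod 720 = 156 minutes = 2:36.
Now compute the angle at 2:36:
Hour hand: 2 x 30 + 36 x 0.5 = 78 degrees
Minute hand: 36 x 6 = 216 degrees
Difference: |78 - 216| = 138 degrees
The angle is 138 degrees

Final answer: 138 degrees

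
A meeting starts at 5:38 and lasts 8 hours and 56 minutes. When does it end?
Starting time: 5:38
Adding 56 minutes to 38 minutes: 38 + 56 = 94 minutes = 1 hour and 34 minutes
Adding 8 hours: 5 + 8 + 1 (carry) = 14 - 12 = 2
Final time: 2:34

Final answer: 2:34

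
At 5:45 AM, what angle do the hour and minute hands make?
Hour hand position: 5 x 30 + 45 x 0.5 = 172.5 degrees
Minute hand position: 45 x 6 = 270 degrees
Difference: |172.5 - 270| = 97.5 degrees
The angle between the hands is 97.5 degrees

Final answer: 97.5 degrees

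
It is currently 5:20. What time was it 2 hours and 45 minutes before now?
Starting time: 5:20 = 320 total minutes past 12:00
Subtracting: 2 hours and 45 minutes = 165 minutes
320 - 165 = 155 minutes
= 2 hours and 35 minutes past 12:00 = 2:35

Final answer: 2:35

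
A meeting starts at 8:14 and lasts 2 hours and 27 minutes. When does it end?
Starting time: 8:14
Adding 27 minutes to 14 minutes: 14 + 27 = 41 minutes
Adding 2 hours: 8 + 2 = 10
Final time: 10:41

Final answer: 10:41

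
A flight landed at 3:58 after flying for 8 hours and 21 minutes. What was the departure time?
Starting time: 3:58 = 238 total minutes past 12:00
Subtracting: 8 hours and 21 minutes = 501 minutes
238 - 501 = -263 (negative, add 12 hours = 720) = 457 minutes
= 7 hours and 37 minutes past 12:00 = 7:37

Final answer: 7:37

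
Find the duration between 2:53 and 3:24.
From 2:53 to 3:24:
(3 x 60 + 24) - (2 x 60 + 53) = 204 - 173 = 31 minutes
= 31 minutes

Final answer: 31 minutes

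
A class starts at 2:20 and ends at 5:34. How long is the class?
From 2:20 to 5:34:
(5 x 60 + 34) - (2 x 60 + 20) = 334 - 140 = 194 minutes
= 3 hours and 14 minutes

Final answer: 3 hours and 14 minutes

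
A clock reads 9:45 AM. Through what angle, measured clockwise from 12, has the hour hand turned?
The hour hand moves 30 degrees per hour and 0.5 degrees per minute.
At 9:45: (9) x 30 + 45 x 0.5 = 270 + 22.5 = 292.5 degrees

Final answer: 292.5 degrees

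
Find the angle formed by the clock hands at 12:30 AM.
Hour hand position: 0 x 30 + 30 x 0.5 = 15 degrees
Minute hand position: 30 x 6 = 180 degrees
Difference: |15 - 180| = 165 degrees
The angle between the hands is 165 degrees

Final answer: 165 degrees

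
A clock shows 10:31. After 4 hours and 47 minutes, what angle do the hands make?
First find the time 4 hours and 47 minutes after 10:31.
Total minutes: 10 x 60 + 31 + 4 x 60 + 47 = 918.
918 mod 720 = 198 minutes = 3:18.
Now compute the angle at 3:18:
Hour hand: 3 x 30 + 18 x 0.5 = 99 degrees
Minute hand: 18 x 6 = 108 degrees
Difference: |99 - 108| = 9 degrees
The angle is 9 degrees

Final answer: 9 degrees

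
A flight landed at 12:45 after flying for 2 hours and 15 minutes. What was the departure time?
Starting time: 12:45 = 45 total minutes past 12:00
Subtracting: 2 hours and 15 minutes = 135 minutes
45 - 135 = -90 (negative, add 12 hours = 720) = 630 minutes
= 10 hours and 30 minutes past 12:00 = 10:30

Final answer: 10:30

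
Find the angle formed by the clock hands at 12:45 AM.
Hour hand position: 0 x 30 + 45 x 0.5 = 22.5 degrees
Minute hand position: 45 x 6 = 270 degrees
Difference: |22.5 - 270| = 247.5 degrees
Since 247.5 > 180, the smaller angle is 360 - 247.5 = 112.5 degrees

Final answer: 112.5 degrees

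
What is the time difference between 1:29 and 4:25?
From 1:29 to 4:25:
(4 x 60 + 25) - (1 x 60 + 29) = 265 - 89 = 176 minutes
= 2 hours and 56 minutes

Final answer: 2 hours and 56 minutes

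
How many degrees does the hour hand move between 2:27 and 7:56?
The hour hand moves 0.5 degrees per minute.
Time elapsed: 7:56 - 2:27 = 329 minutes
Angular displacement: 329 x 0.5 = 164.5 degrees

Final answer: 164.5 degrees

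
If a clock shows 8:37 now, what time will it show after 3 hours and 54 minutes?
Starting time: 8:37
Adding 54 minutes to 37 minutes: 37 + 54 = 91 minutes = 1 hour and 31 minutes
Adding 3 hours: 8 + 3 + 1 (carry) = 12
Final time: 12:31

Final answer: 12:31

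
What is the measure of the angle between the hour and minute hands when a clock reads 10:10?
Hour hand position: 10 x 30 + 10 x 0.5 = 305 degrees
Minute hand position: 10 x 6 = 60 degrees
Difference: |305 - 60| = 245 degrees
Since 245 > 180, the smaller angle is 360 - 245 = 115 degrees

Final answer: 115 degrees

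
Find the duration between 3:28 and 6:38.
From 3:28 to 6:38:
(6 x 60 + 38) - (3 x 60 + 28) = 398 - 208 = 190 minutes
= 3 hours and 10 minutes

Final answer: 3 hours and 10 minutes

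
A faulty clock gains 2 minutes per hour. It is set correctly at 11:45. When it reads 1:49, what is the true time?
For every 60 true minutes, the faulty clock advances 62 minutes, so 1 faulty-clock minute corresponds to 60/62 true minutes.
From 11:45 to 1:49 on the faulty dial is 124 minutes.
True elapsed: 124 x 60/62 = 120 minutes = 2 hours.
True time: 11:45 + 2 hours = 1:45.

Final answer: 1:45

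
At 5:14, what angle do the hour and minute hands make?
Hour hand position: 5 x 30 + 14 x 0.5 = 157 degrees
Minute hand position: 14 x 6 = 84 degrees
Difference: |157 - 84| = 73 degrees
The angle between the hands is 73 degrees

Final answer: 73 degrees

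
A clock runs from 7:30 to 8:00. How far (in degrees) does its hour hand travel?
The hour hand moves 0.5 degrees per minute.
Time elapsed: 8:00 - 7:30 = 30 minutes
Angular displacement: 30 x 0.5 = 15 degrees

Final answer: 15 degrees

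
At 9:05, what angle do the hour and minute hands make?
Hour hand position: 9 x 30 + 5 x 0.5 = 272.5 degrees
Minute hand position: 5 x 6 = 30 degrees
Difference: |272.5 - 30| = 242.5 degrees
Since 242.5 > 180, the smaller angle is 360 - 242.5 = 117.5 degrees

Final answer: 117.5 degrees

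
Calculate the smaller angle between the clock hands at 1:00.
Hour hand position: 1 x 30 + 0 x 0.5 = 30 degrees
Minute hand position: 0 x 6 = 0 degrees
Difference: |30 - 0| = 30 degrees
The angle between the hands is 30 degrees

Final answer: 30 degrees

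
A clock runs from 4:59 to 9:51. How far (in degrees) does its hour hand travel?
The hour hand moves 0.5 degrees per minute.
Time elapsed: 9:51 - 4:59 = 292 minutes
Angular displacement: 292 x 0.5 = 146 degrees

Final answer: 146 degrees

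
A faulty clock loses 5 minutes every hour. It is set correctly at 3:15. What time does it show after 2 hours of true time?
For every 60 true minutes, the faulty clock advances 60 - 5 = 55 minutes.
True elapsed: 2 hours = 120 minutes.
Faulty clock advances: 120 x 55/60 = 110 minutes (drift: 10 minutes behind).
Shown time: 3:15 + 110 minutes = 5:05.

Final answer: 5:05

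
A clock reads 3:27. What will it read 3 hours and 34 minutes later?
Starting time: 3:27
Adding 34 minutes to 27 minutes: 27 + 34 = 61 minutes = 1 hour and 1 minute
Adding 3 hours: 3 + 3 + 1 (carry) = 7
Final time: 7:01

Final answer: 7:01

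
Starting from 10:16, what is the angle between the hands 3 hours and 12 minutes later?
First find the time 3 hours and 12 minutes after 10:16.
Total minutes: 10 x 60 + 16 + 3 x 60 + 12 = 808.
808 mod 720 = 88 minutes = 1:28.
Now compute the angle at 1:28:
Hour hand: 1 x 30 + 28 x 0.5 = 44 degrees
Minute hand: 28 x 6 = 168 degrees
Difference: |44 - 168| = 124 degrees
The angle is 124 degrees

Final answer: 124 degrees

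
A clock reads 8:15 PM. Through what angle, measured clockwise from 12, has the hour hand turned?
The hour hand moves 30 degrees per hour and 0.5 degrees per minute.
At 8:15: (8) x 30 + 15 x 0.5 = 240 + 7.5 = 247.5 degrees

Final answer: 247.5 degrees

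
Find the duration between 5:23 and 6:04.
From 5:23 to 6:04:
(6 x 60 + 4) - (5 x 60 + 23) = 364 - 323 = 41 minutes
= 41 minutes

Final answer: 41 minutes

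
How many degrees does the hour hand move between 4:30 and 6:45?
The hour hand moves 0.5 degrees per minute.
Time elapsed: 6:45 - 4:30 = 135 minutes
Angular displacement: 135 x 0.5 = 67.5 degrees

Final answer: 67.5 degrees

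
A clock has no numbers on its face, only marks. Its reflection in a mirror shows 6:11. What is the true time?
Reflection across the vertical (12-6) axis maps a hand at angle A degrees to (360 - A) degrees, which sends a reading of T minutes past 12:00 to (720 - T) minutes past 12:00.
Mirror reads 6:11 = 371 minutes past 12:00.
Actual time: (720 - 371) mod 720 = 349 minutes = 5:49.

Final answer: 5:49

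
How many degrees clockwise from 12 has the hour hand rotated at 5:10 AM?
The hour hand moves 30 degrees per hour and 0.5 degrees per minute.
At 5:10: (5) x 30 + 10 x 0.5 = 150 + 5 = 155 degrees

Final answer: 155 degrees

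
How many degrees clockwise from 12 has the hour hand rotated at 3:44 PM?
The hour hand moves 30 degrees per hour and 0.5 degrees per minute.
At 3:44: (3) x 30 + 44 x 0.5 = 90 + 22 = 112 degrees

Final answer: 112 degrees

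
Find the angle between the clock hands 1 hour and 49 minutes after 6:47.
First find the time 1 hour and 49 minutes after 6:47.
Total minutes: 6 x 60 + 47 + 1 x 60 + 49 = 516.
516 mod 720 = 516 minutes = 8:36.
Now compute the angle at 8:36:
Hour hand: 8 x 30 + 36 x 0.5 = 258 degrees
Minute hand: 36 x 6 = 216 degrees
Difference: |258 - 216| = 42 degrees
The angle is 42 degrees

Final answer: 42 degrees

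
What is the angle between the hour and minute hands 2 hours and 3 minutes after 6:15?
First find the time 2 hours and 3 minutes after 6:15.
Total minutes: 6 x 60 + 15 + 2 x 60 + 3 = 498.
498 mod 720 = 498 minutes = 8:18.
Now compute the angle at 8:18:
Hour hand: 8 x 30 + 18 x 0.5 = 249 degrees
Minute hand: 18 x 6 = 108 degrees
Difference: |249 - 108| = 141 degrees
The angle is 141 degrees

Final answer: 141 degrees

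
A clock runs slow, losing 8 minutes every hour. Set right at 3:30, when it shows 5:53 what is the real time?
For every 60 true minutes, the faulty clock advances 52 minutes, so 1 faulty-clock minute corresponds to 60/52 true minutes.
From 3:30 to 5:53 on the faulty dial is 143 minutes.
True elapsed: 143 x 60/52 = 165 minutes = 2 hours and 45 minutes.
True time: 3:30 + 2 hours and 45 minutes = 6:15.

Final answer: 6:15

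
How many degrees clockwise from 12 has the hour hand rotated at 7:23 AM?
The hour hand moves 30 degrees per hour and 0.5 degrees per minute.
At 7:23: (7) x 30 + 23 x 0.5 = 210 + 11.5 = 221.5 degrees

Final answer: 221.5 degrees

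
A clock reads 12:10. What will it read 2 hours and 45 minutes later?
Starting time: 12:10
Adding 45 minutes to 10 minutes: 10 + 45 = 55 minutes
Adding 2 hours: 12 + 2 = 14 - 12 = 2
Final time: 2:55

Final answer: 2:55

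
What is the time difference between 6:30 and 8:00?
From 6:30 to 8:00:
(8 x 60 + 0) - (6 x 60 + 30) = 480 - 390 = 90 minutes
= 1 hour and 30 minutes

Final answer: 1 hour and 30 minutes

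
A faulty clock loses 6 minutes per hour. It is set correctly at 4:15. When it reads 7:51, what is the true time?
For every 60 true minutes, the faulty clock advances 54 minutes, so 1 faulty-clock minute corresponds to 60/54 true minutes.
From 4:15 to 7:51 on the faulty dial is 216 minutes.
True elapsed: 216 x 60/54 = 240 minutes = 4 hours.
True time: 4:15 + 4 hours = 8:15.

Final answer: 8:15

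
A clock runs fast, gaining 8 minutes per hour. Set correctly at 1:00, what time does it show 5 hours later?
For every 60 true minutes, the faulty clock advances 60 + 8 = 68 minutes.
True elapsed: 5 hours = 300 minutes.
Faulty clock advances: 300 x 68/60 = 340 minutes (drift: 40 minutes ahead).
Shown time: 1:00 + 340 minutes = 6:40.

Final answer: 6:40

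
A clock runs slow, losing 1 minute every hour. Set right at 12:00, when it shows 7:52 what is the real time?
For every 60 true minutes, the faulty clock advances 59 minutes, so 1 faulty-clock minute corresponds to 60/59 true minutes.
From 12:00 to 7:52 on the faulty dial is 472 minutes.
True elapsed: 472 x 60/59 = 480 minutes = 8 hours.
True time: 12:00 + 8 hours = 8:00.

Final answer: 8:00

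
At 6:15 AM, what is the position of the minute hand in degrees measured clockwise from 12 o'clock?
The minute hand moves 6 degrees per minute.
At 6:15: 15 x 6 = 90 degrees

Final answer: 90 degrees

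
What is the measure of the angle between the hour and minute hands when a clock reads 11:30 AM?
Hour hand position: 11 x 30 + 30 x 0.5 = 345 degrees
Minute hand position: 30 x 6 = 180 degrees
Difference: |345 - 180| = 165 degrees
The angle between the hands is 165 degrees

Final answer: 165 degrees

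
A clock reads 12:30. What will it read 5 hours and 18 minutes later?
Starting time: 12:30
Adding 18 minutes to 30 minutes: 30 + 18 = 48 minutes
Adding 5 hours: 12 + 5 = 17 - 12 = 5
Final time: 5:48

Final answer: 5:48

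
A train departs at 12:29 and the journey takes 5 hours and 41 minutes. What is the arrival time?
Starting time: 12:29
Adding 41 minutes to 29 minutes: 29 + 41 = 70 minutes = 1 hour and 10 minutes
Adding 5 hours: 12 + 5 + 1 (carry) = 18 - 12 = 6
Final time: 6:10

Final answer: 6:10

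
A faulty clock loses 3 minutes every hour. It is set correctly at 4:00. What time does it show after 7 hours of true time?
For every 60 true minutes, the faulty clock advances 60 - 3 = 57 minutes.
True elapsed: 7 hours = 420 minutes.
Faulty clock advances: 420 x 57/60 = 399 minutes (drift: 21 minutes behind).
Shown time: 4:00 + 399 minutes = 10:39.

Final answer: 10:39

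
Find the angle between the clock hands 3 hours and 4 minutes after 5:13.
First find the time 3 hours and 4 minutes after 5:13.
Total minutes: 5 x 60 + 13 + 3 x 60 + 4 = 497.
497 mod 720 = 497 minutes = 8:17.
Now compute the angle at 8:17:
Hour hand: 8 x 30 + 17 x 0.5 = 248.5 degrees
Minute hand: 17 x 6 = 102 degrees
Difference: |248.5 - 102| = 146.5 degrees
The angle is 146.5 degrees

Final answer: 146.5 degrees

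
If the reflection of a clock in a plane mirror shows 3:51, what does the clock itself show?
Reflection across the vertical (12-6) axis maps a hand at angle A degrees to (360 - A) degrees, which sends a reading of T minutes past 12:00 to (720 - T) minutes past 12:00.
Mirror reads 3:51 = 231 minutes past 12:00.
Actual time: (720 - 231) mod 720 = 489 minutes = 8:09.

Final answer: 8:09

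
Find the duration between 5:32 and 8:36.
From 5:32 to 8:36:
(8 x 60 + 36) - (5 x 60 + 32) = 516 - 332 = 184 minutes
= 3 hours and 4 minutes

Final answer: 3 hours and 4 minutes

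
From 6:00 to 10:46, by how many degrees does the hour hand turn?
The hour hand moves 0.5 degrees per minute.
Time elapsed: 10:46 - 6:00 = 286 minutes
Angular displacement: 286 x 0.5 = 143 degrees

Final answer: 143 degrees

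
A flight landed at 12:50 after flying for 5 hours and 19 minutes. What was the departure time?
Starting time: 12:50 = 50 total minutes past 12:00
Subtracting: 5 hours and 19 minutes = 319 minutes
50 - 319 = -269 (negative, add 12 hours = 720) = 451 minutes
= 7 hours and 31 minutes past 12:00 = 7:31

Final answer: 7:31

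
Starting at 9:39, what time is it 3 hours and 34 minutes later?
Starting time: 9:39
Adding 34 minutes to 39 minutes: 39 + 34 = 73 minutes = 1 hour and 13 minutes
Adding 3 hours: 9 + 3 + 1 (carry) = 13 - 12 = 1
Final time: 1:13

Final answer: 1:13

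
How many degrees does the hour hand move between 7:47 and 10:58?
The hour hand moves 0.5 degrees per minute.
Time elapsed: 10:58 - 7:47 = 191 minutes
Angular displacement: 191 x 0.5 = 95.5 degrees

Final answer: 95.5 degrees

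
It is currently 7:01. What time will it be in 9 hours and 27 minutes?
Starting time: 7:01
Adding 27 minutes to 1 minute: 1 + 27 = 28 minutes
Adding 9 hours: 7 + 9 = 16 - 12 = 4
Final time: 4:28

Final answer: 4:28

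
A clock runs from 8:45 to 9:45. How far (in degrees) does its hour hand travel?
The hour hand moves 0.5 degrees per minute.
Time elapsed: 9:45 - 8:45 = 60 minutes
Angular displacement: 60 x 0.5 = 30 degrees

Final answer: 30 degrees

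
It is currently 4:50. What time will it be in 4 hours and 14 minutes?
Starting time: 4:50
Adding 14 minutes to 50 minutes: 50 + 14 = 64 minutes = 1 hour and 4 minutes
Adding 4 hours: 4 + 4 + 1 (carry) = 9
Final time: 9:04

Final answer: 9:04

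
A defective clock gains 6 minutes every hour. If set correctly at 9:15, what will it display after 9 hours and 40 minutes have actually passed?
For every 60 true minutes, the faulty clock advances 60 + 6 = 66 minutes.
True elapsed: 9 hours and 40 minutes = 580 minutes.
Faulty clock advances: 580 x 66/60 = 638 minutes (drift: 58 minutes ahead).
Shown time: 9:15 + 638 minutes = 7:53.

Final answer: 7:53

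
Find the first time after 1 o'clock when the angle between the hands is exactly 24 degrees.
At t minutes past 1:00, the hour hand is at 30 x 1 + 0.5t degrees and the minute hand is at 6t degrees.
The smaller angle between them is 24 degrees when |30H - 5.5t| = 24 or |30H - 5.5t| = 336.
With H = 1, solve 30 x 1 - 5.5t = +/- target for each target:
  t = (30 x 1 - 24) / 5.5 = 1.09
  t = (30 x 1 + 24) / 5.5 = 9.82
  t = (30 x 1 - 336) / 5.5 = -55.64 (outside (0, 60))
  t = (30 x 1 + 336) / 5.5 = 66.55 (outside (0, 60))
Valid solutions in (0, 60): {1.09, 9.82} minutes.
The first occurrence is t = 1.09 minutes.
The hands form a 24-degree angle at 1.09 minutes past 1:00.

Final answer: 1.09 minutes past 1:00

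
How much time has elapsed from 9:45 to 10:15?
From 9:45 to 10:15:
(10 x 60 + 15) - (9 x 60 + 45) = 615 - 585 = 30 minutes
= 30 minutes

Final answer: 30 minutes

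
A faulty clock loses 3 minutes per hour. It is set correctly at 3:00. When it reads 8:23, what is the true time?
For every 60 true minutes, the faulty clock advances 57 minutes, so 1 faulty-clock minute corresponds to 60/57 true minutes.
From 3:00 to 8:23 on the faulty dial is 323 minutes.
True elapsed: 323 x 60/57 = 340 minutes = 5 hours and 40 minutes.
True time: 3:00 + 5 hours and 40 minutes = 8:40.

Final answer: 8:40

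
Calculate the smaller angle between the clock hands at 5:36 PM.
Hour hand position: 5 x 30 + 36 x 0.5 = 168 degrees
Minute hand position: 36 x 6 = 216 degrees
Difference: |168 - 216| = 48 degrees
The angle between the hands is 48 degrees

Final answer: 48 degrees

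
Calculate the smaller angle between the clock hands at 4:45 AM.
Hour hand position: 4 x 30 + 45 x 0.5 = 142.5 degrees
Minute hand position: 45 x 6 = 270 degrees
Difference: |142.5 - 270| = 127.5 degrees
The angle between the hands is 127.5 degrees

Final answer: 127.5 degrees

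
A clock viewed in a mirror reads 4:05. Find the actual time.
Reflection across the vertical (12-6) axis maps a hand at angle A degrees to (360 - A) degrees, which sends a reading of T minutes past 12:00 to (720 - T) minutes past 12:00.
Mirror reads 4:05 = 245 minutes past 12:00.
Actual time: (720 - 245) mod 720 = 475 minutes = 7:55.

Final answer: 7:55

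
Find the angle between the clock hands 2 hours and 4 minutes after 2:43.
First find the time 2 hours and 4 minutes after 2:43.
Total minutes: 2 x 60 + 43 + 2 x 60 + 4 = 287.
287 mod 720 = 287 minutes = 4:47.
Now compute the angle at 4:47:
Hour hand: 4 x 30 + 47 x 0.5 = 143.5 degrees
Minute hand: 47 x 6 = 282 degrees
Difference: |143.5 - 282| = 138.5 degrees
The angle is 138.5 degrees

Final answer: 138.5 degrees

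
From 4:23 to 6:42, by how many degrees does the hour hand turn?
The hour hand moves 0.5 degrees per minute.
Time elapsed: 6:42 - 4:23 = 139 minutes
Angular displacement: 139 x 0.5 = 69.5 degrees

Final answer: 69.5 degrees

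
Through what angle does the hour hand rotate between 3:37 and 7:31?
The hour hand moves 0.5 degrees per minute.
Time elapsed: 7:31 - 3:37 = 234 minutes
Angular displacement: 234 x 0.5 = 117 degrees

Final answer: 117 degrees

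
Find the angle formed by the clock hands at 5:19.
Hour hand position: 5 x 30 + 19 x 0.5 = 159.5 degrees
Minute hand position: 19 x 6 = 114 degrees
Difference: |159.5 - 114| = 45.5 degrees
The angle between the hands is 45.5 degrees

Final answer: 45.5 degrees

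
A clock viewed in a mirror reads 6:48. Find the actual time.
Reflection across the vertical (12-6) axis maps a hand at angle A degrees to (360 - A) degrees, which sends a reading of T minutes past 12:00 to (720 - T) minutes past 12:00.
Mirror reads 6:48 = 408 minutes past 12:00.
Actual time: (720 - 408) mod 720 = 312 minutes = 5:12.

Final answer: 5:12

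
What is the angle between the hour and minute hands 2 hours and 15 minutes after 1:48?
First find the time 2 hours and 15 minutes after 1:48.
Total minutes: 1 x 60 + 48 + 2 x 60 + 15 = 243.
243 mod 720 = 243 minutes = 4:03.
Now compute the angle at 4:03:
Hour hand: 4 x 30 + 3 x 0.5 = 121.5 degrees
Minute hand: 3 x 6 = 18 degrees
Difference: |121.5 - 18| = 103.5 degrees
The angle is 103.5 degrees

Final answer: 103.5 degrees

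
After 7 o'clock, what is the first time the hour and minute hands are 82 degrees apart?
At t minutes past 7:00, the hour hand is at 30 x 7 + 0.5t degrees and the minute hand is at 6t degrees.
The smaller angle between them is 82 degrees when |30H - 5.5t| = 82 or |30H - 5.5t| = 278.
With H = 7, solve 30 x 7 - 5.5t = +/- target for each target:
  t = (30 x 7 - 82) / 5.5 = 23.27
  t = (30 x 7 + 82) / 5.5 = 53.09
  t = (30 x 7 - 278) / 5.5 = -12.36 (outside (0, 60))
  t = (30 x 7 + 278) / 5.5 = 88.73 (outside (0, 60))
Valid solutions in (0, 60): {23.27, 53.09} minutes.
The first occurrence is t = 23.27 minutes.
The hands form a 82-degree angle at 23.27 minutes past 7:00.

Final answer: 23.27 minutes past 7:00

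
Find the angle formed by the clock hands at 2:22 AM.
Hour hand position: 2 x 30 + 22 x 0.5 = 71 degrees
Minute hand position: 22 x 6 = 132 degrees
Difference: |71 - 132| = 61 degrees
The angle between the hands is 61 degrees

Final answer: 61 degrees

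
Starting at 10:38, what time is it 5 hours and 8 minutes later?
Starting time: 10:38
Adding 8 minutes to 38 minutes: 38 + 8 = 46 minutes
Adding 5 hours: 10 + 5 = 15 - 12 = 3
Final time: 3:46

Final answer: 3:46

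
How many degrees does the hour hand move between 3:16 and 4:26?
The hour hand moves 0.5 degrees per minute.
Time elapsed: 4:26 - 3:16 = 70 minutes
Angular displacement: 70 x 0.5 = 35 degrees

Final answer: 35 degrees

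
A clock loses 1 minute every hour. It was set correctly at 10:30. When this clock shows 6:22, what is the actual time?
For every 60 true minutes, the faulty clock advances 59 minutes, so 1 faulty-clock minute corresponds to 60/59 true minutes.
From 10:30 to 6:22 on the faulty dial is 472 minutes.
True elapsed: 472 x 60/59 = 480 minutes = 8 hours.
True time: 10:30 + 8 hours = 6:30.

Final answer: 6:30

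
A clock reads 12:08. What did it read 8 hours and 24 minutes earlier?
Starting time: 12:08 = 8 total minutes past 12:00
Subtracting: 8 hours and 24 minutes = 504 minutes
8 - 504 = -496 (negative, add 12 hours = 720) = 224 minutes
= 3 hours and 44 minutes past 12:00 = 3:44

Final answer: 3:44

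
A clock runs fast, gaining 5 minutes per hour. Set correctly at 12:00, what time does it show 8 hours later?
For every 60 true minutes, the faulty clock advances 60 + 5 = 65 minutes.
True elapsed: 8 hours = 480 minutes.
Faulty clock advances: 480 x 65/60 = 520 minutes (drift: 40 minutes ahead).
Shown time: 12:00 + 520 minutes = 8:40.

Final answer: 8:40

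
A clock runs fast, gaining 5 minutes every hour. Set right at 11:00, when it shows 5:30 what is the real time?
For every 60 true minutes, the faulty clock advances 65 minutes, so 1 faulty-clock minute corresponds to 60/65 true minutes.
From 11:00 to 5:30 on the faulty dial is 390 minutes.
True elapsed: 390 x 60/65 = 360 minutes = 6 hours.
True time: 11:00 + 6 hours = 5:00.

Final answer: 5:00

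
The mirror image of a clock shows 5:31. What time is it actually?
Reflection across the vertical (12-6) axis maps a hand at angle A degrees to (360 - A) degrees, which sends a reading of T minutes past 12:00 to (720 - T) minutes past 12:00.
Mirror reads 5:31 = 331 minutes past 12:00.
Actual time: (720 - 331) mod 720 = 389 minutes = 6:29.

Final answer: 6:29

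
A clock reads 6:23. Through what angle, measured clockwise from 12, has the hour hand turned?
The hour hand moves 30 degrees per hour and 0.5 degrees per minute.
At 6:23: (6) x 30 + 23 x 0.5 = 180 + 11.5 = 191.5 degrees

Final answer: 191.5 degrees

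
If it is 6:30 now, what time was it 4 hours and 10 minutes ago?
Starting time: 6:30 = 390 total minutes past 12:00
Subtracting: 4 hours and 10 minutes = 250 minutes
390 - 250 = 140 minutes
= 2 hours and 20 minutes past 12:00 = 2:20

Final answer: 2:20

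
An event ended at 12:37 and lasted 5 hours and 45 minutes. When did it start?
Starting time: 12:37 = 37 total minutes past 12:00
Subtracting: 5 hours and 45 minutes = 345 minutes
37 - 345 = -308 (negative, add 12 hours = 720) = 412 minutes
= 6 hours and 52 minutes past 12:00 = 6:52

Final answer: 6:52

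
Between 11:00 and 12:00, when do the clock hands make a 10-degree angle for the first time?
At t minutes past 11:00, the hour hand is at 30 x 11 + 0.5t degrees and the minute hand is at 6t degrees.
The smaller angle between them is 10 degrees when |30H - 5.5t| = 10 or |30H - 5.5t| = 350.
With H = 11, solve 30 x 11 - 5.5t = +/- target for each target:
  t = (30 x 11 - 10) / 5.5 = 58.18
  t = (30 x 11 + 10) / 5.5 = 61.82 (outside (0, 60))
  t = (30 x 11 - 350) / 5.5 = -3.64 (outside (0, 60))
  t = (30 x 11 + 350) / 5.5 = 123.64 (outside (0, 60))
Valid solutions in (0, 60): {58.18} minutes.
The first occurrence is t = 58.18 minutes.
The hands form a 10-degree angle at 58.18 minutes past 11:00.

Final answer: 58.18 minutes past 11:00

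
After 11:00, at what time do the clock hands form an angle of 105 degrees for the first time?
At t minutes past 11:00, the hour hand is at 30 x 11 + 0.5t degrees and the minute hand is at 6t degrees.
The smaller angle between them is 105 degrees when |30H - 5.5t| = 105 or |30H - 5.5t| = 255.
With H = 11, solve 30 x 11 - 5.5t = +/- target for each target:
  t = (30 x 11 - 105) / 5.5 = 40.91
  t = (30 x 11 + 105) / 5.5 = 79.09 (outside (0, 60))
  t = (30 x 11 - 255) / 5.5 = 13.64
  t = (30 x 11 + 255) / 5.5 = 106.36 (outside (0, 60))
Valid solutions in (0, 60): {13.64, 40.91} minutes.
The first occurrence is t = 13.64 minutes.
The hands form a 105-degree angle at 13.64 minutes past 11:00.

Final answer: 13.64 minutes past 11:00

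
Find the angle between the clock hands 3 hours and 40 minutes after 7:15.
First find the time 3 hours and 40 minutes after 7:15.
Total minutes: 7 x 60 + 15 + 3 x 60 + 40 = 655.
655 mod 720 = 655 minutes = 10:55.
Now compute the angle at 10:55:
Hour hand: 10 x 30 + 55 x 0.5 = 327.5 degrees
Minute hand: 55 x 6 = 330 degrees
Difference: |327.5 - 330| = 2.5 degrees
The angle is 2.5 degrees

Final answer: 2.5 degrees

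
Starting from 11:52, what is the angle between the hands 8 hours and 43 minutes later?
First find the time 8 hours and 43 minutes after 11:52.
Total minutes: 11 x 60 + 52 + 8 x 60 + 43 = 1235.
1235 mod 720 = 515 minutes = 8:35.
Now compute the angle at 8:35:
Hour hand: 8 x 30 + 35 x 0.5 = 257.5 degrees
Minute hand: 35 x 6 = 210 degrees
Difference: |257.5 - 210| = 47.5 degrees
The angle is 47.5 degrees

Final answer: 47.5 degrees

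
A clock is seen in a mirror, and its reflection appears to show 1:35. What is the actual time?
Reflection across the vertical (12-6) axis maps a hand at angle A degrees to (360 - A) degrees, which sends a reading of T minutes past 12:00 to (720 - T) minutes past 12:00.
Mirror reads 1:35 = 95 minutes past 12:00.
Actual time: (720 - 95) mod 720 = 625 minutes = 10:25.

Final answer: 10:25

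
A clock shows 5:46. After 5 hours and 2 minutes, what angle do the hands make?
First find the time 5 hours and 2 minutes after 5:46.
Total minutes: 5 x 60 + 46 + 5 x 60 + 2 = 648.
648 mod 720 = 648 minutes = 10:48.
Now compute the angle at 10:48:
Hour hand: 10 x 30 + 48 x 0.5 = 324 degrees
Minute hand: 48 x 6 = 288 degrees
Difference: |324 - 288| = 36 degrees
The angle is 36 degrees

Final answer: 36 degrees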